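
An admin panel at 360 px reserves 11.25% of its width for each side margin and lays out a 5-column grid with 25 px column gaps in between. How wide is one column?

35.8 px

360 × (1 − 2·11.25%) = 360 × 77.5% = 279 px for the columns.
Subtracting 4 column gaps of 25 leaves 179 for 5 columns, so c = 35.8 px.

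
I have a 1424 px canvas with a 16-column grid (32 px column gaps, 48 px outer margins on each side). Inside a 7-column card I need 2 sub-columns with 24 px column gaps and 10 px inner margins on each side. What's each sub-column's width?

259.5 px

Inside the margins: 1424 − 96 = 1328 px.
1328 − 15·32 = 848; ÷16 gives c = 53 px.
Span of 7: 7·53 + 6·32 = 371 + 192 = 563 px.
Inner content = 563 − 2·10 = 543 px.
2 columns + 1 column gap: 2d + 1·24 = 543.
2d = 543 − 24 = 519, so d = 259.5 px.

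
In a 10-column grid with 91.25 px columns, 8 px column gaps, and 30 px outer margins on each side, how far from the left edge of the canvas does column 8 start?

Each column+gutter stride is 99.25 px; 7 of them past the 30 px margin is 30 + 694.75 = 724.75 px.

724.75 px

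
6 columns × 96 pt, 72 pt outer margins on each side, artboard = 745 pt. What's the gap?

5 pt

Take off 144 pt of margins, leaving 601 pt.
6 columns take 6·96 = 576 pt; remaining 25 splits into 5 gaps.
g = 25 / 5 = 5 pt.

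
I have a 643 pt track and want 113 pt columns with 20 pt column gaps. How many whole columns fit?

4 columns: 4·113 + 3·20 = 512 pt ≤ 643.
5 columns: 645 pt > 643. So 4.

4 columns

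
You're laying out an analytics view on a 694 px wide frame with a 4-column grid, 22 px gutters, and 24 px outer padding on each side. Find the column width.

145 px

Take off 48 px of margins, leaving 646 px.
4 columns + 3 gutters: 4c + 3·22 = 646.
4c = 646 − 66 = 580, so c = 145 px.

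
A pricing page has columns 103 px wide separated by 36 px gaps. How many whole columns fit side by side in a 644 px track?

4 columns

k columns need k·103 + (k−1)·36 = k·139 − 36.
k·139 − 36 ≤ 644 → k ≤ 680 / 139 ≈ 4.89, so k = 4.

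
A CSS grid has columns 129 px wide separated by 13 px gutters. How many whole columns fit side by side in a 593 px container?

4 columns

Each extra column adds 129 + 13 = 142 px.
(593 + 13) / 142 = 4.27, so 4 columns fit.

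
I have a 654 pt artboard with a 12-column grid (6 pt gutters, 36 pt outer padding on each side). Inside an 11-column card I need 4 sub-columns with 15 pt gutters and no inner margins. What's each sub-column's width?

Take off 72 pt of margins, leaving 582 pt.
12 columns + 11 gutters: 12c + 11·6 = 582.
12c = 582 − 66 = 516, so c = 43 pt.
Span of 11: 11·43 + 10·6 = 473 + 60 = 533 pt.
533 − 3·15 = 488; ÷4 gives d = 122 pt.

122 pt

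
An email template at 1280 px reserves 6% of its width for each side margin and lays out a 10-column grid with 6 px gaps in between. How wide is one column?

107.24 px

Each margin = 6% of 1280 = 76.8 px; content = 1280 − 2·76.8 = 1126.4 px.
10c + 9·6 = 1126.4 → 10c = 1072.4 → c = 107.24 px.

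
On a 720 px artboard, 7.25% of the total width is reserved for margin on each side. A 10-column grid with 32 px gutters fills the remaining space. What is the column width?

32.76 px

Each margin = 7.25% of 720 = 52.2 px; content = 720 − 2·52.2 = 615.6 px.
615.6 − 9·32 = 327.6; ÷10 gives c = 32.76 px.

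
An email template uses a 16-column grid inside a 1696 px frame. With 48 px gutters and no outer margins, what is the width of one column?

16 columns + 15 gutters: 16c + 15·48 = 1696.
16c = 1696 − 720 = 976, so c = 61 px.

61 px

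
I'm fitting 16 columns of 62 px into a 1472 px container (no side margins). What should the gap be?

32 px

16·62 + 15g = 1472 → 15g = 480 → g = 32 px.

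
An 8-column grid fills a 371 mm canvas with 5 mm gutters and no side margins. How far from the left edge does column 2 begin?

47 mm

8c + 7·5 = 371 → 8c = 336 → c = 42 mm.
Before column 2: 1 column + 1 gutter.
Offset = 1·(42 + 5) = 1·47 = 47 mm.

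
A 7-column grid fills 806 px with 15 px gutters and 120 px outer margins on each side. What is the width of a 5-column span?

Inside the margins: 806 − 240 = 566 px.
7 columns + 6 gutters: 7c + 6·15 = 566.
7c = 566 − 90 = 476, so c = 68 px.
Span of 5: 5·68 + 4·15 = 340 + 60 = 400 px.

400 px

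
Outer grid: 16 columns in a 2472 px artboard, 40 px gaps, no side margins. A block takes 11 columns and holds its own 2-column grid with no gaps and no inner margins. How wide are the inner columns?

16 columns + 15 gaps: 16c + 15·40 = 2472.
16c = 2472 − 600 = 1872, so c = 117 px.
11-column span = 11·117 + 10·40 = 1687 px.
With no gaps, each column is 1687/2 = 843.5 px.

843.5 px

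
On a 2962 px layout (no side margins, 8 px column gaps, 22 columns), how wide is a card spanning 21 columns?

2962 − 21·8 = 2794; ÷22 gives c = 127 px.
21-column span = 21·127 + 20·8 = 2827 px.

2827 px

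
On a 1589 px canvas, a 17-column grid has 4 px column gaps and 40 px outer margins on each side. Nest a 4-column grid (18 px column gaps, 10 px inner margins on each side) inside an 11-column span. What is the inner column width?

Take off 80 px of margins, leaving 1509 px.
17 columns + 16 column gaps: 17c + 16·4 = 1509.
17c = 1509 − 64 = 1445, so c = 85 px.
11-column span = 11·85 + 10·4 = 975 px.
Inner content = 975 − 2·10 = 955 px.
Subtracting 3 column gaps of 18 leaves 901 for 4 columns, so d = 225.25 px.

225.25 px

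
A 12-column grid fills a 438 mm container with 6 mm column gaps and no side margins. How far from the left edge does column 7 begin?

12 columns + 11 column gaps: 12c + 11·6 = 438.
12c = 438 − 66 = 372, so c = 31 mm.
No margin, so column 7 starts at 6·(column + gutter) = 6·37 = 222 mm.

222 mm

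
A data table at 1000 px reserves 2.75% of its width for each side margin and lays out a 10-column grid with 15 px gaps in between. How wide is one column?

1000 × (1 − 2·2.75%) = 1000 × 94.5% = 945 px for the columns.
10 columns + 9 gaps: 10c + 9·15 = 945.
10c = 945 − 135 = 810, so c = 81 px.

81 px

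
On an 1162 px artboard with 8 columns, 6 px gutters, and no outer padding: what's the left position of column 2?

146 px

8c + 7·6 = 1162 → 8c = 1120 → c = 140 px.
Each column+gutter stride is 146 px; with no margin, 1 of them is 146 px.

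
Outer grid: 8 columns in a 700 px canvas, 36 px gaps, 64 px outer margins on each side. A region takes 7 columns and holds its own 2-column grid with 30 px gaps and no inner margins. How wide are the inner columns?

233 px

Take off 128 px of margins, leaving 572 px.
8 columns + 7 gaps: 8c + 7·36 = 572.
8c = 572 − 252 = 320, so c = 40 px.
7-column span = 7·40 + 6·36 = 496 px.
2d + 1·30 = 496 → 2d = 466 → d = 233 px.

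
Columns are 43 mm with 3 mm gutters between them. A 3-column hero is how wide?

135 mm

3-column span = 3·43 + 2·3 = 135 mm.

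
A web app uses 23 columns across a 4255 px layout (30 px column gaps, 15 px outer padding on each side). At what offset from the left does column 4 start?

570 px

Subtract both margins: 4255 − 2·15 = 4225 px.
23 columns + 22 column gaps: 23c + 22·30 = 4225.
23c = 4225 − 660 = 3565, so c = 155 px.
Column 4 starts at margin + 3·(column + gutter) = 15 + 3·185 = 570 px.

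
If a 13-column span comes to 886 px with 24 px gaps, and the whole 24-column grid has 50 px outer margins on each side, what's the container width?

886 − 12·24 = 598; ÷13 gives c = 46 px.
Adding margins, columns and gutters: 100 + 1104 + 552 = 1756 px.

1756 px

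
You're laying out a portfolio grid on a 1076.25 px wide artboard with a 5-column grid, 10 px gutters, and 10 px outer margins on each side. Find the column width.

Subtract both margins: 1076.25 − 2·10 = 1056.25 px.
5 columns + 4 gutters: 5c + 4·10 = 1056.25.
5c = 1056.25 − 40 = 1016.25, so c = 203.25 px.

203.25 px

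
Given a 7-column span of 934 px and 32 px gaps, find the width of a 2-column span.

7c + 6·32 = 934 → 7c = 742 → c = 106 px.
Span of 2: 2·106 + 1·32 = 212 + 32 = 244 px.

244 px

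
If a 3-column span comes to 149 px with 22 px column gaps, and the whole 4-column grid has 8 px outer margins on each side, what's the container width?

222 px

Subtracting 2 column gaps of 22 leaves 105 for 3 columns, so c = 35 px.
Total width: 2·8 + 4·35 + 3·22 = 222 px.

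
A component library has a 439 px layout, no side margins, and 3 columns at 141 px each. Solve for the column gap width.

8 px

Columns use 423 px, leaving 16 px across 2 column gaps = 8 px each.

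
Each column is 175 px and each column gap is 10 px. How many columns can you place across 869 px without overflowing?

4 columns

k columns need k·175 + (k−1)·10 = k·185 − 10.
k·185 − 10 ≤ 869 → k ≤ 879 / 185 ≈ 4.75, so k = 4.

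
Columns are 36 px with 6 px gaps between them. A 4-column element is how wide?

162 px

4 columns plus 3 gaps: 144 + 18 = 162 px.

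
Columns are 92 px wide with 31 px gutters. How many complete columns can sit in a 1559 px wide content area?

12 columns

Each extra column adds 92 + 31 = 123 px.
(1559 + 31) / 123 = 12.93, so 12 columns fit.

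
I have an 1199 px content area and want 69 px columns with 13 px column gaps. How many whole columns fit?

14 columns

Each extra column adds 69 + 13 = 82 px.
(1199 + 13) / 82 = 14.78, so 14 columns fit.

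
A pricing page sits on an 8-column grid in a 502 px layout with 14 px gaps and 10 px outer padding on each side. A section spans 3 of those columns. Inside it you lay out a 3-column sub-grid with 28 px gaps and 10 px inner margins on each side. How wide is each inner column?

32 px

Inside the margins: 502 − 20 = 482 px.
482 − 7·14 = 384; ÷8 gives c = 48 px.
3-column span = 3·48 + 2·14 = 172 px.
Inner content = 172 − 2·10 = 152 px.
Subtracting 2 gaps of 28 leaves 96 for 3 columns, so d = 32 px.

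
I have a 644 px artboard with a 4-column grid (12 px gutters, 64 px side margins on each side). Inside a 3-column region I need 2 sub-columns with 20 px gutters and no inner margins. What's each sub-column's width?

Subtract both margins: 644 − 2·64 = 516 px.
516 − 3·12 = 480; ÷4 gives c = 120 px.
3 columns plus 2 gutters: 360 + 24 = 384 px.
Subtracting 1 gutter of 20 leaves 364 for 2 columns, so d = 182 px.

182 px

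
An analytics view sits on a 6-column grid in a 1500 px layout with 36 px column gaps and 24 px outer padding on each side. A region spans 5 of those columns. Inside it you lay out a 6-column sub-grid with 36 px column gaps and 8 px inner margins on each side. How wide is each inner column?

Subtract both margins: 1500 − 2·24 = 1452 px.
1452 − 5·36 = 1272; ÷6 gives c = 212 px.
5 columns plus 4 column gaps: 1060 + 144 = 1204 px.
Inner content = 1204 − 2·8 = 1188 px.
Subtracting 5 column gaps of 36 leaves 1008 for 6 columns, so d = 168 px.

168 px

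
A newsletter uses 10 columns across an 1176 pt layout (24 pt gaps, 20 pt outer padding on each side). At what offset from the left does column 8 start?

Content = 1176 − 2·20 = 1136 pt.
1136 − 9·24 = 920; ÷10 gives c = 92 pt.
Each column+gutter stride is 116 pt; 7 of them past the 20 pt margin is 20 + 812 = 832 pt.

832 pt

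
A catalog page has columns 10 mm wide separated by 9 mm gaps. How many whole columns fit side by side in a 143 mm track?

k columns need k·10 + (k−1)·9 = k·19 − 9.
k·19 − 9 ≤ 143 → k ≤ 152 / 19 ≈ 8.00, so k = 8.

8 columns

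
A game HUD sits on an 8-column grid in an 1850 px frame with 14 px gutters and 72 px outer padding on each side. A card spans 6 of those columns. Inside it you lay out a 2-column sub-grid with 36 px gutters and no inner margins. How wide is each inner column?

620 px

Inside the margins: 1850 − 144 = 1706 px.
8c + 7·14 = 1706 → 8c = 1608 → c = 201 px.
6 columns plus 5 gutters: 1206 + 70 = 1276 px.
2 columns + 1 gutter: 2d + 1·36 = 1276.
2d = 1276 − 36 = 1240, so d = 620 px.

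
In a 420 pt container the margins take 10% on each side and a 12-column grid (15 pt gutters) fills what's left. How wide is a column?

14.25 pt

Each margin = 10% of 420 = 42 pt; content = 420 − 2·42 = 336 pt.
Subtracting 11 gutters of 15 leaves 171 for 12 columns, so c = 14.25 pt.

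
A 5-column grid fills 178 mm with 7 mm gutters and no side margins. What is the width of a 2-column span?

67 mm

178 − 4·7 = 150; ÷5 gives c = 30 mm.
2 columns plus 1 gutter: 60 + 7 = 67 mm.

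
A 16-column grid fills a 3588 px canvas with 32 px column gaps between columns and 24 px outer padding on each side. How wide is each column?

191.25 px

Inside the margins: 3588 − 48 = 3540 px.
16 columns + 15 column gaps: 16c + 15·32 = 3540.
16c = 3540 − 480 = 3060, so c = 191.25 px.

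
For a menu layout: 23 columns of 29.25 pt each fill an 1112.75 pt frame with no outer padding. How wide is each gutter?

20 pt

Columns use 672.75 pt, leaving 440 pt across 22 gutters = 20 pt each.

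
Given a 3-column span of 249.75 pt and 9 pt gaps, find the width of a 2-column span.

163.5 pt

Subtracting 2 gaps of 9 leaves 231.75 for 3 columns, so c = 77.25 pt.
2 columns plus 1 gap: 154.5 + 9 = 163.5 pt.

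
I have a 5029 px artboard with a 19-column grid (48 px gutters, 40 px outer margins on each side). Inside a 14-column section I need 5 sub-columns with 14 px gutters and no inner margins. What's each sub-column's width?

Subtract both margins: 5029 − 2·40 = 4949 px.
4949 − 18·48 = 4085; ÷19 gives c = 215 px.
Span of 14: 14·215 + 13·48 = 3010 + 624 = 3634 px.
5 columns + 4 gutters: 5d + 4·14 = 3634.
5d = 3634 − 56 = 3578, so d = 715.6 px.

715.6 px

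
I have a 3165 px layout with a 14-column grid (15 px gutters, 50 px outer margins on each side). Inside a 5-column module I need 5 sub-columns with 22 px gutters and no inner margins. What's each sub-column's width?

Subtract both margins: 3165 − 2·50 = 3065 px.
14 columns + 13 gutters: 14c + 13·15 = 3065.
14c = 3065 − 195 = 2870, so c = 205 px.
Span of 5: 5·205 + 4·15 = 1025 + 60 = 1085 px.
5d + 4·22 = 1085 → 5d = 997 → d = 199.4 px.

199.4 px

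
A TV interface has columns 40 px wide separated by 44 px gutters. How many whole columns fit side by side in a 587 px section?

7 columns: 7·40 + 6·44 = 544 px ≤ 587.
8 columns: 628 px > 587. So 7.

7 columns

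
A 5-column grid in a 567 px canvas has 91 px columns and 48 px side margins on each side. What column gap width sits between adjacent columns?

Content width = 567 − 2·48 = 471 px.
Columns use 455 px, leaving 16 px across 4 column gaps = 4 px each.

4 px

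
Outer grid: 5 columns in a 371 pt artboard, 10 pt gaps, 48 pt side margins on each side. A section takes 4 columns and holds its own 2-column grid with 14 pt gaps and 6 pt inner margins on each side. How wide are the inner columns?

96 pt

Subtract both margins: 371 − 2·48 = 275 pt.
5c + 4·10 = 275 → 5c = 235 → c = 47 pt.
4 columns plus 3 gaps: 188 + 30 = 218 pt.
Inner content = 218 − 2·6 = 206 pt.
Subtracting 1 gap of 14 leaves 192 for 2 columns, so d = 96 pt.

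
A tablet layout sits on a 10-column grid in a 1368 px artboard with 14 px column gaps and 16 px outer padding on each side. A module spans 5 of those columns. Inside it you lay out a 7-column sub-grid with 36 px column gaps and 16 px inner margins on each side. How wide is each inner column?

Subtract both margins: 1368 − 2·16 = 1336 px.
10 columns + 9 column gaps: 10c + 9·14 = 1336.
10c = 1336 − 126 = 1210, so c = 121 px.
5-column span = 5·121 + 4·14 = 661 px.
Inner content = 661 − 2·16 = 629 px.
629 − 6·36 = 413; ÷7 gives d = 59 px.

59 px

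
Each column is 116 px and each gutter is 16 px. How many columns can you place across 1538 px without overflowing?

11 columns

k columns need k·116 + (k−1)·16 = k·132 − 16.
k·132 − 16 ≤ 1538 → k ≤ 1554 / 132 ≈ 11.77, so k = 11.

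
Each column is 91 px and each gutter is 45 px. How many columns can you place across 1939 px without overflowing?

14 columns: 14·91 + 13·45 = 1859 px ≤ 1939.
15 columns: 1995 px > 1939. So 14.

14 columns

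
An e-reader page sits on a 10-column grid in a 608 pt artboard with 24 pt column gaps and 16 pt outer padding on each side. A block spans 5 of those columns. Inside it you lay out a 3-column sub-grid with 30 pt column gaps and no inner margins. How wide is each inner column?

Take off 32 pt of margins, leaving 576 pt.
10 columns + 9 column gaps: 10c + 9·24 = 576.
10c = 576 − 216 = 360, so c = 36 pt.
Span of 5: 5·36 + 4·24 = 180 + 96 = 276 pt.
276 − 2·30 = 216; ÷3 gives d = 72 pt.

72 pt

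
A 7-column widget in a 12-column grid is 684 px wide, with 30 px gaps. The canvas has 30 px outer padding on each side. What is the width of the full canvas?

Subtracting 6 gaps of 30 leaves 504 for 7 columns, so c = 72 px.
Total width: 2·30 + 12·72 + 11·30 = 1254 px.

1254 px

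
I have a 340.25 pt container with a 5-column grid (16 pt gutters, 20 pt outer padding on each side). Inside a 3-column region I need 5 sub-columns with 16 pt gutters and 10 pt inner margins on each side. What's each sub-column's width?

Take off 40 pt of margins, leaving 300.25 pt.
5c + 4·16 = 300.25 → 5c = 236.25 → c = 47.25 pt.
3-column span = 3·47.25 + 2·16 = 173.75 pt.
Inner content = 173.75 − 2·10 = 153.75 pt.
153.75 − 4·16 = 89.75; ÷5 gives d = 17.95 pt.

17.95 pt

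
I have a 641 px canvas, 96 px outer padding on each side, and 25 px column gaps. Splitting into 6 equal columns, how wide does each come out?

Inside the margins: 641 − 192 = 449 px.
6 columns + 5 column gaps: 6c + 5·25 = 449.
6c = 449 − 125 = 324, so c = 54 px.

54 px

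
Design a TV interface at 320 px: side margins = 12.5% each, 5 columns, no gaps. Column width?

48 px

320 × (1 − 2·12.5%) = 320 × 75% = 240 px for the columns.
5c = 240 → c = 48 px.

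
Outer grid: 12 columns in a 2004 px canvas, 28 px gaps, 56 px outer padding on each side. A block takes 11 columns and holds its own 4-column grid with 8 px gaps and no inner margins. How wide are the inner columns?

Outer content = 2004 − 2·56 = 1892 px.
1892 − 11·28 = 1584; ÷12 gives c = 132 px.
11 columns plus 10 gaps: 1452 + 280 = 1732 px.
4d + 3·8 = 1732 → 4d = 1708 → d = 427 px.

427 px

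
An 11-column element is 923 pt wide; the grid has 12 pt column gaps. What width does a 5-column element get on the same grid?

413 pt

Subtracting 10 column gaps of 12 leaves 803 for 11 columns, so c = 73 pt.
5-column span = 5·73 + 4·12 = 413 pt.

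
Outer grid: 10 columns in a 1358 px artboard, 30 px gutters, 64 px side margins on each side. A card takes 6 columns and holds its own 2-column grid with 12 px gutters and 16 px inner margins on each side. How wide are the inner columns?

341 px

Inside the margins: 1358 − 128 = 1230 px.
Subtracting 9 gutters of 30 leaves 960 for 10 columns, so c = 96 px.
Span of 6: 6·96 + 5·30 = 576 + 150 = 726 px.
Inner content = 726 − 2·16 = 694 px.
2 columns + 1 gutter: 2d + 1·12 = 694.
2d = 694 − 12 = 682, so d = 341 px.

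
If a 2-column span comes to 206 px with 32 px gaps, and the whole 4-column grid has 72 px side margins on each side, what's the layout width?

588 px

206 − 1·32 = 174; ÷2 gives c = 87 px.
Adding margins, columns and gutters: 144 + 348 + 96 = 588 px.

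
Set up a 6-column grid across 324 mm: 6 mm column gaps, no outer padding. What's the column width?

49 mm

6 columns + 5 column gaps: 6c + 5·6 = 324.
6c = 324 − 30 = 294, so c = 49 mm.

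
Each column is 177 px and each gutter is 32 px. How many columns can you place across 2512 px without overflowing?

12 columns

k columns need k·177 + (k−1)·32 = k·209 − 32.
k·209 − 32 ≤ 2512 → k ≤ 2544 / 209 ≈ 12.17, so k = 12.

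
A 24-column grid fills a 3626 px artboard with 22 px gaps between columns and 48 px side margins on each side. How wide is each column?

126 px

Subtract both margins: 3626 − 2·48 = 3530 px.
Subtracting 23 gaps of 22 leaves 3024 for 24 columns, so c = 126 px.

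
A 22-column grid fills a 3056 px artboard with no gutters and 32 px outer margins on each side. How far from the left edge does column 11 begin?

1392 px

Take off 64 px of margins, leaving 2992 px.
2992 / 22 = 136 px per column.
Each column+gutter stride is 136 px; 10 of them past the 32 px margin is 32 + 1360 = 1392 px.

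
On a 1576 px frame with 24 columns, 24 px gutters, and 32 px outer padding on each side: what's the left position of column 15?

Subtract both margins: 1576 − 2·32 = 1512 px.
1512 − 23·24 = 960; ÷24 gives c = 40 px.
Before column 15: the margin + 14 columns + 14 gutters.
Offset = 32 + 14·(40 + 24) = 32 + 896 = 928 px.

928 px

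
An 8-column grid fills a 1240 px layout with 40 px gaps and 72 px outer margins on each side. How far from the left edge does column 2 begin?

214 px

Content = 1240 − 2·72 = 1096 px.
Subtracting 7 gaps of 40 leaves 816 for 8 columns, so c = 102 px.
Before column 2: the margin + 1 column + 1 gap.
Offset = 72 + 1·(102 + 40) = 72 + 142 = 214 px.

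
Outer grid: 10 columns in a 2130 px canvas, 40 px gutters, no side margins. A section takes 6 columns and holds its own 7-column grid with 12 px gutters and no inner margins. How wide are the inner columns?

170 px

2130 − 9·40 = 1770; ÷10 gives c = 177 px.
6 columns plus 5 gutters: 1062 + 200 = 1262 px.
7d + 6·12 = 1262 → 7d = 1190 → d = 170 px.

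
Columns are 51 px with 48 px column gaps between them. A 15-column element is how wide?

1437 px

15-column span = 15·51 + 14·48 = 1437 px.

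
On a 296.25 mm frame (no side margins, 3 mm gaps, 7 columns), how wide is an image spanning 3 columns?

125.25 mm

296.25 − 6·3 = 278.25; ÷7 gives c = 39.75 mm.
Span of 3: 3·39.75 + 2·3 = 119.25 + 6 = 125.25 mm.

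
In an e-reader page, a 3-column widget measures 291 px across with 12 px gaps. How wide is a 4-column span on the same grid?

392 px

3 columns + 2 gaps: 3c + 2·12 = 291.
3c = 291 − 24 = 267, so c = 89 px.
Span of 4: 4·89 + 3·12 = 356 + 36 = 392 px.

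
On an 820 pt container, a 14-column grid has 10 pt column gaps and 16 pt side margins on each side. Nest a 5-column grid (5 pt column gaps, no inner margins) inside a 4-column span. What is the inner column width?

39.6 pt

Take off 32 pt of margins, leaving 788 pt.
14 columns + 13 column gaps: 14c + 13·10 = 788.
14c = 788 − 130 = 658, so c = 47 pt.
Span of 4: 4·47 + 3·10 = 188 + 30 = 218 pt.
Subtracting 4 column gaps of 5 leaves 198 for 5 columns, so d = 39.6 pt.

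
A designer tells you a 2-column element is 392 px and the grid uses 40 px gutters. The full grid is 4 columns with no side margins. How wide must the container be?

2 columns + 1 gutter: 2c + 1·40 = 392.
2c = 392 − 40 = 352, so c = 176 px.
Container = 4·176 + 3·40 = 704 + 120 = 824 px.

824 px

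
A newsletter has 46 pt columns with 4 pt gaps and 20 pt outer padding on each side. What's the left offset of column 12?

570 pt

Before column 12: the margin + 11 columns + 11 gaps.
Offset = 20 + 11·(46 + 4) = 20 + 550 = 570 pt.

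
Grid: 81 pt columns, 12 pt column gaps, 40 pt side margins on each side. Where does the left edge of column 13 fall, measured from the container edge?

1156 pt

Column 13 starts at margin + 12·(column + gutter) = 40 + 12·93 = 1156 pt.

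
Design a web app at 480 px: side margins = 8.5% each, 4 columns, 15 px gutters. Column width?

Each margin = 8.5% of 480 = 40.8 px; content = 480 − 2·40.8 = 398.4 px.
4c + 3·15 = 398.4 → 4c = 353.4 → c = 88.35 px.

88.35 px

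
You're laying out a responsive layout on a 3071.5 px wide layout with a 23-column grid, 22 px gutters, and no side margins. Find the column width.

23 columns + 22 gutters: 23c + 22·22 = 3071.5.
23c = 3071.5 − 484 = 2587.5, so c = 112.5 px.

112.5 px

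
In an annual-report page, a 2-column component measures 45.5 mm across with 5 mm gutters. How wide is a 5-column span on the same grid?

2 columns + 1 gutter: 2c + 1·5 = 45.5.
2c = 45.5 − 5 = 40.5, so c = 20.25 mm.
5-column span = 5·20.25 + 4·5 = 121.25 mm.

121.25 mm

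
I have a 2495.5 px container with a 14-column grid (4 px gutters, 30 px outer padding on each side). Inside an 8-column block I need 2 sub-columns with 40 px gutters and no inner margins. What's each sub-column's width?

Subtract both margins: 2495.5 − 2·30 = 2435.5 px.
14c + 13·4 = 2435.5 → 14c = 2383.5 → c = 170.25 px.
8-column span = 8·170.25 + 7·4 = 1390 px.
Subtracting 1 gutter of 40 leaves 1350 for 2 columns, so d = 675 px.

675 px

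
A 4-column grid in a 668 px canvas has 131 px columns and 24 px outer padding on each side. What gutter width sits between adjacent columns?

32 px

Subtract both margins: 668 − 2·24 = 620 px.
4·131 + 3g = 620 → 3g = 96 → g = 32 px.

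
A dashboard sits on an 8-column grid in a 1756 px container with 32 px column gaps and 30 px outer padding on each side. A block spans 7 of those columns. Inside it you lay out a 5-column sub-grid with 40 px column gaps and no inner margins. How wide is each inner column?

Take off 60 px of margins, leaving 1696 px.
1696 − 7·32 = 1472; ÷8 gives c = 184 px.
Span of 7: 7·184 + 6·32 = 1288 + 192 = 1480 px.
Subtracting 4 column gaps of 40 leaves 1320 for 5 columns, so d = 264 px.

264 px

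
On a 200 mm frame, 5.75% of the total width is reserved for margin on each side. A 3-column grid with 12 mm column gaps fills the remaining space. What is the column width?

51 mm

Each margin = 5.75% of 200 = 11.5 mm; content = 200 − 2·11.5 = 177 mm.
3 columns + 2 column gaps: 3c + 2·12 = 177.
3c = 177 − 24 = 153, so c = 51 mm.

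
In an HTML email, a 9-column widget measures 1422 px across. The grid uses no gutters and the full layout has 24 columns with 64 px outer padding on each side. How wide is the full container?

3920 px

1422 / 9 = 158 px per column.
Summing: 128 + 3792 = 3920 px.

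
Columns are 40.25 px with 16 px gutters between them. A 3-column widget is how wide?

152.75 px

3-column span = 3·40.25 + 2·16 = 152.75 px.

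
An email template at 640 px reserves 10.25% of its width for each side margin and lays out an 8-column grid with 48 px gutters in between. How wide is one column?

21.6 px

640 × (1 − 2·10.25%) = 640 × 79.5% = 508.8 px for the columns.
508.8 − 7·48 = 172.8; ÷8 gives c = 21.6 px.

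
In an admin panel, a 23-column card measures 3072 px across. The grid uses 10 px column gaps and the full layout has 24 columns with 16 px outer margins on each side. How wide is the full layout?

23c + 22·10 = 3072 → 23c = 2852 → c = 124 px.
Adding margins, columns and gutters: 32 + 2976 + 230 = 3238 px.

3238 px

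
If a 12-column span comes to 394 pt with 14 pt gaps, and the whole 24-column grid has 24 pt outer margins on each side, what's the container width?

12 columns + 11 gaps: 12c + 11·14 = 394.
12c = 394 − 154 = 240, so c = 20 pt.
Container = 2·24 + 24·20 + 23·14 = 48 + 480 + 322 = 850 pt.

850 pt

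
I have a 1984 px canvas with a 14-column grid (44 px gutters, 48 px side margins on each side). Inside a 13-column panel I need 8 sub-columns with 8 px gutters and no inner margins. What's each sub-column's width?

Inside the margins: 1984 − 96 = 1888 px.
14c + 13·44 = 1888 → 14c = 1316 → c = 94 px.
Span of 13: 13·94 + 12·44 = 1222 + 528 = 1750 px.
1750 − 7·8 = 1694; ÷8 gives d = 211.75 px.

211.75 px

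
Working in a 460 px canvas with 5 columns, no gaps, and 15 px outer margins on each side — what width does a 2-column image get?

Inside the margins: 460 − 30 = 430 px.
5c = 430 → c = 86 px.
With no gaps, 2 columns span 2·86 = 172 px.

172 px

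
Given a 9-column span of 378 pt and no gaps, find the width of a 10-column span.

With no gaps, each column is 378/9 = 42 pt.
With no gaps, 10 columns span 10·42 = 420 pt.

420 pt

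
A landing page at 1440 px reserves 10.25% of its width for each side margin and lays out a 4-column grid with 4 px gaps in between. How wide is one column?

283.2 px

1440 × (1 − 2·10.25%) = 1440 × 79.5% = 1144.8 px for the columns.
Subtracting 3 gaps of 4 leaves 1132.8 for 4 columns, so c = 283.2 px.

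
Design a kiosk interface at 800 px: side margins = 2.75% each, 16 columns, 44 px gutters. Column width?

6 px

800 × (1 − 2·2.75%) = 800 × 94.5% = 756 px for the columns.
16c + 15·44 = 756 → 16c = 96 → c = 6 px.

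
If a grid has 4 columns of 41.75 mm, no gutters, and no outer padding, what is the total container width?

167 mm

Total width: 4·41.75 = 167 mm.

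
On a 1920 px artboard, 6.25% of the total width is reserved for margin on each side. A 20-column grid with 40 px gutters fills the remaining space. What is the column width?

46 px

Margins: 6.25% × 1920 = 120 px each, so content = 1920 − 240 = 1680 px.
20 columns + 19 gutters: 20c + 19·40 = 1680.
20c = 1680 − 760 = 920, so c = 46 px.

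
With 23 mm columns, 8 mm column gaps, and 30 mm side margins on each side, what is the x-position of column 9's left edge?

Before column 9: the margin + 8 columns + 8 column gaps.
Offset = 30 + 8·(23 + 8) = 30 + 248 = 278 mm.

278 mm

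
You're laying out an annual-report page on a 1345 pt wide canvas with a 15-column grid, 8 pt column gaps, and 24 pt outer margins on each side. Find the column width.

79 pt

Inside the margins: 1345 − 48 = 1297 pt.
1297 − 14·8 = 1185; ÷15 gives c = 79 pt.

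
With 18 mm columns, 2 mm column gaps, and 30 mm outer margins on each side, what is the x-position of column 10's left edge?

Each column+gutter stride is 20 mm; 9 of them past the 30 mm margin is 30 + 180 = 210 mm.

210 mm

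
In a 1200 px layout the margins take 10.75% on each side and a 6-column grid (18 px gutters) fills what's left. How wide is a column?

1200 × (1 − 2·10.75%) = 1200 × 78.5% = 942 px for the columns.
6c + 5·18 = 942 → 6c = 852 → c = 142 px.

142 px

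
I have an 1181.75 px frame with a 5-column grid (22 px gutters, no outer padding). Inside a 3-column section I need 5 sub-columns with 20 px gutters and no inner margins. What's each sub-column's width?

124.05 px

1181.75 − 4·22 = 1093.75; ÷5 gives c = 218.75 px.
3 columns plus 2 gutters: 656.25 + 44 = 700.25 px.
5 columns + 4 gutters: 5d + 4·20 = 700.25.
5d = 700.25 − 80 = 620.25, so d = 124.05 px.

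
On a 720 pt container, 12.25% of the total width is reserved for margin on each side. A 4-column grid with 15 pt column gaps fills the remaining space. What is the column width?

124.65 pt

Each margin = 12.25% of 720 = 88.2 pt; content = 720 − 2·88.2 = 543.6 pt.
543.6 − 3·15 = 498.6; ÷4 gives c = 124.65 pt.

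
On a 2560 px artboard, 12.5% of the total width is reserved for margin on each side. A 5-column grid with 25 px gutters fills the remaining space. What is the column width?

Margins: 12.5% × 2560 = 320 px each, so content = 2560 − 640 = 1920 px.
5c + 4·25 = 1920 → 5c = 1820 → c = 364 px.

364 px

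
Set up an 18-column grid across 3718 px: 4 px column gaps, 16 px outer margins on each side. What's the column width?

Content width = 3718 − 2·16 = 3686 px.
18 columns + 17 column gaps: 18c + 17·4 = 3686.
18c = 3686 − 68 = 3618, so c = 201 px.

201 px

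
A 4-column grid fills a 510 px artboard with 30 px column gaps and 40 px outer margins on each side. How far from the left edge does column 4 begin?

385 px

Subtract both margins: 510 − 2·40 = 430 px.
4c + 3·30 = 430 → 4c = 340 → c = 85 px.
Column 4 starts at margin + 3·(column + gutter) = 40 + 3·115 = 385 px.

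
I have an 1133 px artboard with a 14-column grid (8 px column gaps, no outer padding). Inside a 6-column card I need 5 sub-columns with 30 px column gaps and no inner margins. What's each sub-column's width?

72.2 px

1133 − 13·8 = 1029; ÷14 gives c = 73.5 px.
6 columns plus 5 column gaps: 441 + 40 = 481 px.
5 columns + 4 column gaps: 5d + 4·30 = 481.
5d = 481 − 120 = 361, so d = 72.2 px.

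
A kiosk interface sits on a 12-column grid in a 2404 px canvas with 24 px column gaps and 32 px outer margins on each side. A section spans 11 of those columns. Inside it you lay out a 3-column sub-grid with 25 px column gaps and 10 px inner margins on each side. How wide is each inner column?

Subtract both margins: 2404 − 2·32 = 2340 px.
12c + 11·24 = 2340 → 12c = 2076 → c = 173 px.
11 columns plus 10 column gaps: 1903 + 240 = 2143 px.
Inner content = 2143 − 2·10 = 2123 px.
3d + 2·25 = 2123 → 3d = 2073 → d = 691 px.

691 px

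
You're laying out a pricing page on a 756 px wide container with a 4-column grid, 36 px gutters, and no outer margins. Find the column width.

162 px

Subtracting 3 gutters of 36 leaves 648 for 4 columns, so c = 162 px.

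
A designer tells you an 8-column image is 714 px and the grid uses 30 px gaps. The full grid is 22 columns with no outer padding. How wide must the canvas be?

2016 px

8c + 7·30 = 714 → 8c = 504 → c = 63 px.
Canvas = 22·63 + 21·30 = 1386 + 630 = 2016 px.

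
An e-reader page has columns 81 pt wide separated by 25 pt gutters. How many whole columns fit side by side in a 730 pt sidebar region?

7 columns

k columns need k·81 + (k−1)·25 = k·106 − 25.
k·106 − 25 ≤ 730 → k ≤ 755 / 106 ≈ 7.12, so k = 7.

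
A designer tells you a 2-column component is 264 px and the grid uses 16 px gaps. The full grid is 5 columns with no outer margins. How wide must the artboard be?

684 px

2 columns + 1 gap: 2c + 1·16 = 264.
2c = 264 − 16 = 248, so c = 124 px.
Artboard = 5·124 + 4·16 = 620 + 64 = 684 px.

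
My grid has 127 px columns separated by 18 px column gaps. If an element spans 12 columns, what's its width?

1722 px

12 columns plus 11 column gaps: 1524 + 198 = 1722 px.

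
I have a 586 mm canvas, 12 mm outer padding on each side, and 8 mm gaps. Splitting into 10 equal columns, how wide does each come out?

Take off 24 mm of margins, leaving 562 mm.
10 columns + 9 gaps: 10c + 9·8 = 562.
10c = 562 − 72 = 490, so c = 49 mm.

49 mm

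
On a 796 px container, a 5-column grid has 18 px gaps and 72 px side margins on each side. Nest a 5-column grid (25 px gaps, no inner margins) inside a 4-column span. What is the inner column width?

83.6 px

Subtract both margins: 796 − 2·72 = 652 px.
Subtracting 4 gaps of 18 leaves 580 for 5 columns, so c = 116 px.
4 columns plus 3 gaps: 464 + 54 = 518 px.
518 − 4·25 = 418; ÷5 gives d = 83.6 px.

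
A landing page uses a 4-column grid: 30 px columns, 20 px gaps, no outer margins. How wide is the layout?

180 px

Layout = 4·30 + 3·20 = 120 + 60 = 180 px.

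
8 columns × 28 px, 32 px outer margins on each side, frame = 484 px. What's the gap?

Take off 64 px of margins, leaving 420 px.
8 columns take 8·28 = 224 px; remaining 196 splits into 7 gaps.
g = 196 / 7 = 28 px.

28 px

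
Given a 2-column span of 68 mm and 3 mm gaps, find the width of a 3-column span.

103.5 mm

Subtracting 1 gap of 3 leaves 65 for 2 columns, so c = 32.5 mm.
Span of 3: 3·32.5 + 2·3 = 97.5 + 6 = 103.5 mm.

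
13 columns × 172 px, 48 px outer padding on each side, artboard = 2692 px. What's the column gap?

Subtract both margins: 2692 − 2·48 = 2596 px.
13·172 + 12g = 2596 → 12g = 360 → g = 30 px.

30 px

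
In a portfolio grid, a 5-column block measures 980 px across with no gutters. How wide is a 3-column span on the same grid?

980 / 5 = 196 px per column.
With no gutters, 3 columns span 3·196 = 588 px.

588 px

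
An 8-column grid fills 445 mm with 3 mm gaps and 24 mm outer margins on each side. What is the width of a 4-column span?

Take off 48 mm of margins, leaving 397 mm.
8c + 7·3 = 397 → 8c = 376 → c = 47 mm.
4 columns plus 3 gaps: 188 + 9 = 197 mm.

197 mm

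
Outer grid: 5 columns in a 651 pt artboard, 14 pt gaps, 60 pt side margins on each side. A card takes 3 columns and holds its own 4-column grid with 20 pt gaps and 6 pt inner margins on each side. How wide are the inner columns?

60.25 pt

Inside the margins: 651 − 120 = 531 pt.
5c + 4·14 = 531 → 5c = 475 → c = 95 pt.
3-column span = 3·95 + 2·14 = 313 pt.
Inner content = 313 − 2·6 = 301 pt.
4 columns + 3 gaps: 4d + 3·20 = 301.
4d = 301 − 60 = 241, so d = 60.25 pt.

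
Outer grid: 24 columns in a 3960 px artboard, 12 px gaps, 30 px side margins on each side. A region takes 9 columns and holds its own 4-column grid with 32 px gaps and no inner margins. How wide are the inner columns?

Inside the margins: 3960 − 60 = 3900 px.
3900 − 23·12 = 3624; ÷24 gives c = 151 px.
9-column span = 9·151 + 8·12 = 1455 px.
4d + 3·32 = 1455 → 4d = 1359 → d = 339.75 px.

339.75 px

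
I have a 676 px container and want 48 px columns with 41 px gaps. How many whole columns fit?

8 columns

Each extra column adds 48 + 41 = 89 px.
(676 + 41) / 89 = 8.06, so 8 columns fit.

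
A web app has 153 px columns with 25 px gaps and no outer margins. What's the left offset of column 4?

No margin, so column 4 starts at 3·(column + gutter) = 3·178 = 534 px.

534 px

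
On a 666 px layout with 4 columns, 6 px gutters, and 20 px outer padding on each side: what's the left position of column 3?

336 px

Take off 40 px of margins, leaving 626 px.
Subtracting 3 gutters of 6 leaves 608 for 4 columns, so c = 152 px.
Column 3 starts at margin + 2·(column + gutter) = 20 + 2·158 = 336 px.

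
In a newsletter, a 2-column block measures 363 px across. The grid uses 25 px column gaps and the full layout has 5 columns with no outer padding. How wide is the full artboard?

2c + 1·25 = 363 → 2c = 338 → c = 169 px.
Artboard = 5·169 + 4·25 = 845 + 100 = 945 px.

945 px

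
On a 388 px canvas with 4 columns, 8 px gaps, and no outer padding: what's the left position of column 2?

99 px

388 − 3·8 = 364; ÷4 gives c = 91 px.
Each column+gutter stride is 99 px; with no margin, 1 of them is 99 px.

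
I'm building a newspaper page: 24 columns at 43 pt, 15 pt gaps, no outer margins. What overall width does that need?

Frame = 24·43 + 23·15 = 1032 + 345 = 1377 pt.

1377 pt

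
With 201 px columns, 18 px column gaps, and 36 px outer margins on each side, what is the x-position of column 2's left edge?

255 px

Before column 2: the margin + 1 column + 1 column gap.
Offset = 36 + 1·(201 + 18) = 36 + 219 = 255 px.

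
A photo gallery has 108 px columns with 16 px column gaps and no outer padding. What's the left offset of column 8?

Each column+gutter stride is 124 px; with no margin, 7 of them is 868 px.

868 px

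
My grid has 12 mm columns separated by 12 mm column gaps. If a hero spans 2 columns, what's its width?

Span of 2: 2·12 + 1·12 = 24 + 12 = 36 mm.

36 mm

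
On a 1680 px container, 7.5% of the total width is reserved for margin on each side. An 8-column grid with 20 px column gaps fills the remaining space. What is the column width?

Margins: 7.5% × 1680 = 126 px each, so content = 1680 − 252 = 1428 px.
8c + 7·20 = 1428 → 8c = 1288 → c = 161 px.

161 px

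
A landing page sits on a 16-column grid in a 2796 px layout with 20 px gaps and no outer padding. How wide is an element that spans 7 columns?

2796 − 15·20 = 2496; ÷16 gives c = 156 px.
Span of 7: 7·156 + 6·20 = 1092 + 120 = 1212 px.

1212 px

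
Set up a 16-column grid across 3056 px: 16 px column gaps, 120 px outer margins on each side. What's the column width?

Subtract both margins: 3056 − 2·120 = 2816 px.
16 columns + 15 column gaps: 16c + 15·16 = 2816.
16c = 2816 − 240 = 2576, so c = 161 px.

161 px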